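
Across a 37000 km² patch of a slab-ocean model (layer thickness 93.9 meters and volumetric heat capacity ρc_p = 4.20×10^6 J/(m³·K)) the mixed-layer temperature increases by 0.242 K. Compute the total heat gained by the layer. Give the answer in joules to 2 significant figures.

Areal heat capacity C = ρc_p × D = 4.20×10^6 × 93.9 = 3.94×10^8 J/(m^2 K).
Heat per unit area: q = C ΔT = 3.94×10^8 × 0.242 = 9.54×10^7 J/m².
Total heat: Q = q × A = 9.54×10^7 × (37000 × 10⁶ m²) = 3.53×10^18 J.

3.5×10^18 J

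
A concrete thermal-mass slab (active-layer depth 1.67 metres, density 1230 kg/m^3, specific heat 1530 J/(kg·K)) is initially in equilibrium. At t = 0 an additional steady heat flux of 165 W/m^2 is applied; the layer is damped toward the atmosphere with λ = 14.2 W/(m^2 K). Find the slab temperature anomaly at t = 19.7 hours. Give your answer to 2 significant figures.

Areal heat capacity C = ρ c_p D = 1230 × 1530 × 1.67 = 3.14×10^6 J m⁻² K⁻¹.
τ = C / λ = 3.14×10^6 / 14.2 = 2.21×10^5 s.
Equilibrium anomaly ΔT_eq = F / λ = 165 / 14.2 = 11.6 K.
t = 19.7 hours = 70900 s, so t/τ = 0.320.
ΔT(t) = ΔT_eq (1 − e^(−t/τ)) = 11.6 × (1 − e^−0.320) = 3.19 K.

3.2 K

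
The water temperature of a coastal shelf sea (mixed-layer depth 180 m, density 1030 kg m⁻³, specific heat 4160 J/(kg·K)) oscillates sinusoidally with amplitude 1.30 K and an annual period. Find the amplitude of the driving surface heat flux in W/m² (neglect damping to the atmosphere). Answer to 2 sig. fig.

200

Areal heat capacity C = ρ c_p D = 1030 × 4160 × 180 = 7.71×10^8 J/(m²·K).
ω = 2π / 3.15×10^7 s = 1.99×10^-7 s⁻¹.
Cω = 7.71×10^8 × 1.99×10^-7 = 154 W/(m²·K).
F₀ = A × Cω = 1.30 × 154 = 200 W/m².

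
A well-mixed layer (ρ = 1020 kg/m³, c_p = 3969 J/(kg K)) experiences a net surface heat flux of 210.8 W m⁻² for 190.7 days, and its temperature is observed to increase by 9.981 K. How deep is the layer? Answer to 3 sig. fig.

86.0 m

Heat input Q = F Δt = 210.8 × 1.65×10^7 s = 3.47×10^9 J/m².
Required areal heat capacity C = Q / ΔT = 3.48×10^8 J/(m²·K).
Depth D = C / (ρ c_p) = 3.48×10^8 / (1020 × 3969) = 86.0 m.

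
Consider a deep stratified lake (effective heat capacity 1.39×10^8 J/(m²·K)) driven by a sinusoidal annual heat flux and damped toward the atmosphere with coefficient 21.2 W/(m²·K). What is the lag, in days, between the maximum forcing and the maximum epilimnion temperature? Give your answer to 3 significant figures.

Areal heat capacity C = 1.39×10^8 J/(m²·K) (given).
ω = 2π / 3.15×10^7 s = 1.99×10^-7 s⁻¹.
Phase lag φ = arctan(Cω/λ) = arctan(27.7/21.2) = 0.917 rad.
Time lag = φ / ω = 0.917 / 1.99×10^-7 = 4.60×10^6 s = 53.3 days.

53.3 days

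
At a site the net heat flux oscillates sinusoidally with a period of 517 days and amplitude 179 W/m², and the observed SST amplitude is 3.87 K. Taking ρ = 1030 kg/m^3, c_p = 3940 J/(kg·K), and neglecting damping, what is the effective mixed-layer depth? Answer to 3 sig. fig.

81.0 m

ω = 2π / 4.47×10^7 s = 1.41×10^-7 s⁻¹.
Required C = F₀ / (A ω) = 179 / (3.87 × 1.41×10^-7) = 3.29×10^8 J/(m²·K).
D = C / (ρ c_p) = 3.29×10^8 / (1030 × 3940) = 81.0 m.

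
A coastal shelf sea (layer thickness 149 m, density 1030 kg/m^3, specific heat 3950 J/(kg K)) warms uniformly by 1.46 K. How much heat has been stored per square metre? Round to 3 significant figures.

8.85×10^8

Areal heat capacity C = ρ c_p D = 1030 × 3950 × 149 = 6.06×10^8 J/(m^2 K).
ΔQ = C ΔT = 6.06×10^8 × 1.46 = 8.85×10^8 J/m².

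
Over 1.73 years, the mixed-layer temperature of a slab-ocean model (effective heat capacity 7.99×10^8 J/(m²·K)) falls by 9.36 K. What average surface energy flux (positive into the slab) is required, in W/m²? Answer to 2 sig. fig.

Areal heat capacity C = 7.99×10^8 J/(m²·K) (given).
Required heat per unit area: Q = C ΔT = 7.99×10^8 × -9.36 = -7.48×10^9 J/m².
Flux F = Q / Δt = -7.48×10^9 / 5.46×10^7 s = -137 W/m².

-140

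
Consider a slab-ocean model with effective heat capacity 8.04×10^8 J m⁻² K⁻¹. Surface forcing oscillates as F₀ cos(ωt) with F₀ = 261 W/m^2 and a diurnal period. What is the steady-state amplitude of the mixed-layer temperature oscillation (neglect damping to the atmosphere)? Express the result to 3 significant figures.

Areal heat capacity C = 8.04×10^8 J m⁻² K⁻¹ (given).
Angular frequency ω = 2π / T = 2π / 86400 s = 7.27×10^-5 s⁻¹.
Cω = 8.04×10^8 × 7.27×10^-5 = 58500 W/(m²·K).
Amplitude A = F₀ / (Cω) = 261 / 58500 = 0.00446 K.

0.00446 K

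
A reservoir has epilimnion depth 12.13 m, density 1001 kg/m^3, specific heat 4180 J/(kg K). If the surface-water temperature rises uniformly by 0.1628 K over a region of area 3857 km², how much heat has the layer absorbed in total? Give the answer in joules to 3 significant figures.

3.19×10^16 J

Areal heat capacity C = ρ c_p D = 1001 × 4180 × 12.13 = 5.08×10^7 J m⁻² K⁻¹.
Heat per unit area: q = C ΔT = 5.08×10^7 × 0.1628 = 8.26×10^6 J/m².
Total heat: Q = q × A = 8.26×10^6 × (3857 × 10⁶ m²) = 3.19×10^16 J.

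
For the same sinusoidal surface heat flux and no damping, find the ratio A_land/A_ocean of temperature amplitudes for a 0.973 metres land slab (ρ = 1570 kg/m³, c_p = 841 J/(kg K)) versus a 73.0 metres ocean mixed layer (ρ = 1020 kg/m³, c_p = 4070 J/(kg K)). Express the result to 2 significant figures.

C_ocean = 1020 × 4070 × 73.0 = 3.03×10^8 J/(m²·K).
C_land = 1570 × 841 × 0.973 = 1.28×10^6 J/(m²·K).
Undamped amplitude ∝ 1/C, so A_land/A_ocean = C_ocean/C_land = 236.

240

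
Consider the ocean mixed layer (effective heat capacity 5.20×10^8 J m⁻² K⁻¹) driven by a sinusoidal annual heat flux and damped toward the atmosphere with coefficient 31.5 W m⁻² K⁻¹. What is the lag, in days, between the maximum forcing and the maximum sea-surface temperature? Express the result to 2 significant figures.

74 days

Areal heat capacity C = 5.20×10^8 J m⁻² K⁻¹ (given).
ω = 2π / 3.15×10^7 s = 1.99×10^-7 s⁻¹.
Phase lag φ = arctan(Cω/λ) = arctan(104/31.5) = 1.28 rad.
Time lag = φ / ω = 1.28 / 1.99×10^-7 = 6.40×10^6 s = 74.1 days.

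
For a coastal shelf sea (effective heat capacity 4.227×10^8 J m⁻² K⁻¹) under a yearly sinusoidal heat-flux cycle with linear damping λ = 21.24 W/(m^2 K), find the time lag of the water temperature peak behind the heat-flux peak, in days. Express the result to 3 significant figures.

76.9 days

Areal heat capacity C = 4.227×10^8 J m⁻² K⁻¹ (given).
ω = 2π / 3.15×10^7 s = 1.99×10^-7 s⁻¹.
Phase lag φ = arctan(Cω/λ) = arctan(84.2/21.24) = 1.32 rad.
Time lag = φ / ω = 1.32 / 1.99×10^-7 = 6.64×10^6 s = 76.9 days.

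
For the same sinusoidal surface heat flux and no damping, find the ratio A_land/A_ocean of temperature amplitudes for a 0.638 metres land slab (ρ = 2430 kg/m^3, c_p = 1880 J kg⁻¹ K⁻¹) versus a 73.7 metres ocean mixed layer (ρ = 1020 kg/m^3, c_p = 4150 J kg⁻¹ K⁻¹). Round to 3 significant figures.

C_ocean = 1020 × 4150 × 73.7 = 3.12×10^8 J/(m²·K).
C_land = 2430 × 1880 × 0.638 = 2.91×10^6 J/(m²·K).
Undamped amplitude ∝ 1/C, so A_land/A_ocean = C_ocean/C_land = 107.

107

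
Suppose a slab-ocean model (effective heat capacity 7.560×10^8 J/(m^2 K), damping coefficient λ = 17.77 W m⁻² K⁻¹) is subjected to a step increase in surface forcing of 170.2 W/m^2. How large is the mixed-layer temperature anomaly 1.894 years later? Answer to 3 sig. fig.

7.23 K

Areal heat capacity C = 7.560×10^8 J/(m^2 K) (given).
τ = C / λ = 7.56×10^8 / 17.77 = 4.25×10^7 s.
Equilibrium anomaly ΔT_eq = F / λ = 170.2 / 17.77 = 9.58 K.
t = 1.894 years = 5.98×10^7 s, so t/τ = 1.40.
ΔT(t) = ΔT_eq (1 − e^(−t/τ)) = 9.58 × (1 − e^−1.40) = 7.23 K.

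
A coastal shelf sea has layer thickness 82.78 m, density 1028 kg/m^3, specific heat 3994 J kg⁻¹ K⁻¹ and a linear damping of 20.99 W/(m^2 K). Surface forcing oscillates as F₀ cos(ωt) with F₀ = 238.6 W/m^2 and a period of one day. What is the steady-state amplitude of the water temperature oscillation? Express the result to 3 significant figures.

0.00965 K

Areal heat capacity C = ρ c_p D = 1028 × 3994 × 82.78 = 3.40×10^8 J m⁻² K⁻¹.
Angular frequency ω = 2π / T = 2π / 86400 s = 7.27×10^-5 s⁻¹.
√((Cω)² + λ²) = √((24700)² + 20.99²) = 24700 W/(m²·K).
Amplitude A = F₀ / √((Cω)²+λ²) = 238.6 / 24700 = 0.00965 K.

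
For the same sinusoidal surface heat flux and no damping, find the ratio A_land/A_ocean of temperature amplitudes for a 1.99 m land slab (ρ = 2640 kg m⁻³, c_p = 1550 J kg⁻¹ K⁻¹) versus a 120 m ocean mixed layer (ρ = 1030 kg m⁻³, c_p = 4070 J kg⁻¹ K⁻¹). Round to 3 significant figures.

C_ocean = 1030 × 4070 × 120 = 5.03×10^8 J/(m²·K).
C_land = 2640 × 1550 × 1.99 = 8.14×10^6 J/(m²·K).
Undamped amplitude ∝ 1/C, so A_land/A_ocean = C_ocean/C_land = 61.8.

61.8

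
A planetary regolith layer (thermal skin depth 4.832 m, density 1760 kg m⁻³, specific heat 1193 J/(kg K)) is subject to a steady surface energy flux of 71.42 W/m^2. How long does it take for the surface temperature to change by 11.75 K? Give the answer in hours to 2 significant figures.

460 hours

Areal heat capacity C = ρ c_p D = 1760 × 1193 × 4.832 = 1.01×10^7 J/(m²·K).
Time required: Δt = C ΔT / F = 1.01×10^7 × 11.75 / 71.42 = 1.67×10^6 s.
In hours: 1.67×10^6 s / (3600 s/hour) = 464 hours.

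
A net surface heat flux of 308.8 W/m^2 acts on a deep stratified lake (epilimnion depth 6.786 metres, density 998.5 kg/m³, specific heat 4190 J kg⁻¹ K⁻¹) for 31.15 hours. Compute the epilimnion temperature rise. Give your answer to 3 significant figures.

1.22 K

Areal heat capacity C = ρ c_p D = 998.5 × 4190 × 6.786 = 2.84×10^7 J/(m^2 K).
Net heat input Q = F Δt = 308.8 × (31.15 hours × 3600 s/hour) = 3.46×10^7 J/m².
ΔT = Q / C = 3.46×10^7 / 2.84×10^7 = 1.22 K.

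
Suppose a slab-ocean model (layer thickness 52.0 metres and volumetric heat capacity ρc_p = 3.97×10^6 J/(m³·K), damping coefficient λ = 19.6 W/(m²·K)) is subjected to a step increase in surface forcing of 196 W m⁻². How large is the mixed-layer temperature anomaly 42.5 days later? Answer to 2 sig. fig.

2.9 K

Areal heat capacity C = ρc_p × D = 3.97×10^6 × 52.0 = 2.06×10^8 J/(m²·K).
τ = C / λ = 2.06×10^8 / 19.6 = 1.05×10^7 s.
Equilibrium anomaly ΔT_eq = F / λ = 196 / 19.6 = 10.0 K.
t = 42.5 days = 3.67×10^6 s, so t/τ = 0.349.
ΔT(t) = ΔT_eq (1 − e^(−t/τ)) = 10.0 × (1 − e^−0.349) = 2.94 K.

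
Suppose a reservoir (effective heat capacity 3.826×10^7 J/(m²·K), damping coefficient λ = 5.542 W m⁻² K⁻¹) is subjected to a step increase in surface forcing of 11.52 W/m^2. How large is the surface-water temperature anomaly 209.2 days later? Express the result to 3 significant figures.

1.93 K

Areal heat capacity C = 3.826×10^7 J/(m²·K) (given).
τ = C / λ = 3.83×10^7 / 5.542 = 6.90×10^6 s.
Equilibrium anomaly ΔT_eq = F / λ = 11.52 / 5.542 = 2.08 K.
t = 209.2 days = 1.81×10^7 s, so t/τ = 2.62.
ΔT(t) = ΔT_eq (1 − e^(−t/τ)) = 2.08 × (1 − e^−2.62) = 1.93 K.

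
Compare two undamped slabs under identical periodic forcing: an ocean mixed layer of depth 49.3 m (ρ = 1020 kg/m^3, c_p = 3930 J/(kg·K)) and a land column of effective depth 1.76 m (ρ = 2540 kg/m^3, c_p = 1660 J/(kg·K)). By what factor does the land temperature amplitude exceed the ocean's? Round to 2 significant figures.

C_ocean = 1020 × 3930 × 49.3 = 1.98×10^8 J/(m²·K).
C_land = 2540 × 1660 × 1.76 = 7.42×10^6 J/(m²·K).
Undamped amplitude ∝ 1/C, so A_land/A_ocean = C_ocean/C_land = 26.6.

27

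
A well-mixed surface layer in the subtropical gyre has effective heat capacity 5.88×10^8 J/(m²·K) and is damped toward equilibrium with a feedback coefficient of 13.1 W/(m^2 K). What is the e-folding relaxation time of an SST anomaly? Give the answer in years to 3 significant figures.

1.42 years

Areal heat capacity C = 5.88×10^8 J/(m²·K) (given).
Relaxation time τ = C / λ = 5.88×10^8 / 13.1 = 4.49×10^7 s.
In years: 4.49×10^7 s / (3.156×10^7 s/year) = 1.42 years.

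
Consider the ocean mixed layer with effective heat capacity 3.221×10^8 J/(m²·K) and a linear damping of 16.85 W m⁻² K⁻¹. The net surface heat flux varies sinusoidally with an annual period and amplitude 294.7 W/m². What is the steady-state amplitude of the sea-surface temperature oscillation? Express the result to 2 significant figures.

4.4 K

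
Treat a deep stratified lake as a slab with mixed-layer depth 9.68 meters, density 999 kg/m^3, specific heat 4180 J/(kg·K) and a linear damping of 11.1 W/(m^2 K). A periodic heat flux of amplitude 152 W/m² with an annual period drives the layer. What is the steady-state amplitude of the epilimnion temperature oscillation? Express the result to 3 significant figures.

11.1 K

Areal heat capacity C = ρ c_p D = 999 × 4180 × 9.68 = 4.04×10^7 J/(m^2 K).
Angular frequency ω = 2π / T = 2π / 3.15×10^7 s = 1.99×10^-7 s⁻¹.
√((Cω)² + λ²) = √((8.05)² + 11.1²) = 13.7 W/(m²·K).
Amplitude A = F₀ / √((Cω)²+λ²) = 152 / 13.7 = 11.1 K.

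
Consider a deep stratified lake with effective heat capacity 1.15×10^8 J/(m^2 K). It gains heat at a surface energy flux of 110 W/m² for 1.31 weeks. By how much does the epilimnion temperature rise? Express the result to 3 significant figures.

Areal heat capacity C = 1.15×10^8 J/(m^2 K) (given).
Net heat input Q = F Δt = 110 × (1.31 weeks × 6.048×10^5 s/week) = 8.72×10^7 J/m².
ΔT = Q / C = 8.72×10^7 / 1.15×10^8 = 0.758 K.

0.758 K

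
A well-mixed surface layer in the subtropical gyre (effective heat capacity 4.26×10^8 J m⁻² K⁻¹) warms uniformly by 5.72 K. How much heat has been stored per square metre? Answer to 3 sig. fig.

2.44×10^9

Areal heat capacity C = 4.26×10^8 J m⁻² K⁻¹ (given).
ΔQ = C ΔT = 4.26×10^8 × 5.72 = 2.44×10^9 J/m².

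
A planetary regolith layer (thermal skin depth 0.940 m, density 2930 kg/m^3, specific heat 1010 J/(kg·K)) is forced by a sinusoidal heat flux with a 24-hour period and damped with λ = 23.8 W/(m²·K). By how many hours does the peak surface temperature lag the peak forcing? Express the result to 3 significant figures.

5.55 hours

Areal heat capacity C = ρ c_p D = 2930 × 1010 × 0.940 = 2.78×10^6 J m⁻² K⁻¹.
ω = 2π / 86400 s = 7.27×10^-5 s⁻¹.
Phase lag φ = arctan(Cω/λ) = arctan(202/23.8) = 1.45 rad.
Time lag = φ / ω = 1.45 / 7.27×10^-5 = 20000 s = 5.55 hours.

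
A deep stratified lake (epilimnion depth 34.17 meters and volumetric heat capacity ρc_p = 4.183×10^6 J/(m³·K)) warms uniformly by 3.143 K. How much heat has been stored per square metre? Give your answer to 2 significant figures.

Areal heat capacity C = ρc_p × D = 4.183×10^6 × 34.17 = 1.43×10^8 J/(m²·K).
ΔQ = C ΔT = 1.43×10^8 × 3.143 = 4.49×10^8 J/m².

4.5×10^8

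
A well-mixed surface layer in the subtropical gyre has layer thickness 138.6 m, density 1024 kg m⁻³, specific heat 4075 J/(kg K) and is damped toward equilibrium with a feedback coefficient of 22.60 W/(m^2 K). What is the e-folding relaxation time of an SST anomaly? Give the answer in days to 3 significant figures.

296 days

Areal heat capacity C = ρ c_p D = 1024 × 4075 × 138.6 = 5.78×10^8 J/(m^2 K).
Relaxation time τ = C / λ = 5.78×10^8 / 22.60 = 2.56×10^7 s.
In days: 2.56×10^7 s / (86400 s/day) = 296 days.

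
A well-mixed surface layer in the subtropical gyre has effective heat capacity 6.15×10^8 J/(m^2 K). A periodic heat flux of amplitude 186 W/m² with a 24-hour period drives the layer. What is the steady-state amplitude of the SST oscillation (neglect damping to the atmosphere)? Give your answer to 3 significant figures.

0.00416 K

Areal heat capacity C = 6.15×10^8 J/(m^2 K) (given).
Angular frequency ω = 2π / T = 2π / 86400 s = 7.27×10^-5 s⁻¹.
Cω = 6.15×10^8 × 7.27×10^-5 = 44700 W/(m²·K).
Amplitude A = F₀ / (Cω) = 186 / 44700 = 0.00416 K.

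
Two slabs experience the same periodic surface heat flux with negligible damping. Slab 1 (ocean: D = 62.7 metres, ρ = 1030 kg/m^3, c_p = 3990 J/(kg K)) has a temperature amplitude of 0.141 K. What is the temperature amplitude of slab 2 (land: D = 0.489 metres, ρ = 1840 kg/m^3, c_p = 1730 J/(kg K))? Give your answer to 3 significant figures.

C_ocean = 2.58×10^8 J/(m²·K); C_land = 1.56×10^6 J/(m²·K).
A ∝ 1/C ⇒ A_land = A_ocean × C_ocean/C_land = 0.141 × 166 = 23.3 K.

23.3 K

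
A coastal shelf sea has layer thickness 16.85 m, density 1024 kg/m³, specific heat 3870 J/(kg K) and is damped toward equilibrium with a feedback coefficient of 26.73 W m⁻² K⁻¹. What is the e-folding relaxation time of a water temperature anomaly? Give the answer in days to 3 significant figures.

28.9 days

Areal heat capacity C = ρ c_p D = 1024 × 3870 × 16.85 = 6.68×10^7 J/(m^2 K).
Relaxation time τ = C / λ = 6.68×10^7 / 26.73 = 2.50×10^6 s.
In days: 2.50×10^6 s / (86400 s/day) = 28.9 days.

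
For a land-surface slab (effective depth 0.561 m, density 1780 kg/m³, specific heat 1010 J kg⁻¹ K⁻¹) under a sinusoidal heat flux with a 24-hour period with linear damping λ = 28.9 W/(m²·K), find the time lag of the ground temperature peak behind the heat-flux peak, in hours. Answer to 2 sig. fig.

Areal heat capacity C = ρ c_p D = 1780 × 1010 × 0.561 = 1.01×10^6 J m⁻² K⁻¹.
ω = 2π / 86400 s = 7.27×10^-5 s⁻¹.
Phase lag φ = arctan(Cω/λ) = arctan(73.3/28.9) = 1.20 rad.
Time lag = φ / ω = 1.20 / 7.27×10^-5 = 16400 s = 4.57 hours.

4.6 hours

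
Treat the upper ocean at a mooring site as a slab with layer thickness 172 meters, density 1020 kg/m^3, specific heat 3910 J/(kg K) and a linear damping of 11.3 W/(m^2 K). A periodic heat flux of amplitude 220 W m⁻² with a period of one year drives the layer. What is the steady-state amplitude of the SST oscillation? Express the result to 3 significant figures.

Areal heat capacity C = ρ c_p D = 1020 × 3910 × 172 = 6.86×10^8 J/(m^2 K).
Angular frequency ω = 2π / T = 2π / 3.15×10^7 s = 1.99×10^-7 s⁻¹.
√((Cω)² + λ²) = √((137)² + 11.3²) = 137 W/(m²·K).
Amplitude A = F₀ / √((Cω)²+λ²) = 220 / 137 = 1.60 K.

1.60 K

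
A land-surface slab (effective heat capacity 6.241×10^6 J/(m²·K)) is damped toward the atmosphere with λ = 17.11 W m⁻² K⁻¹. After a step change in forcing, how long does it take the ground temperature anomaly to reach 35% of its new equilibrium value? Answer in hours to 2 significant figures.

44 hours

Areal heat capacity C = 6.241×10^6 J/(m²·K) (given).
τ = C / λ = 6.24×10^6 / 17.11 = 3.65×10^5 s.
Fraction reached: 1 − e^(−t/τ) = 0.35 ⇒ t = −τ ln(1 − 0.35) = τ × 0.431.
t = 1.57×10^5 s = 43.6 hours.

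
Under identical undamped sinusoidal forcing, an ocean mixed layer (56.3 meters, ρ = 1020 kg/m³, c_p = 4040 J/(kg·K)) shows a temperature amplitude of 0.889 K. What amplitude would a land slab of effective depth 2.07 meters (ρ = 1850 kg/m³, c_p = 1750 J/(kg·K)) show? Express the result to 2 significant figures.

C_ocean = 2.32×10^8 J/(m²·K); C_land = 6.70×10^6 J/(m²·K).
A ∝ 1/C ⇒ A_land = A_ocean × C_ocean/C_land = 0.889 × 34.6 = 30.8 K.

31 K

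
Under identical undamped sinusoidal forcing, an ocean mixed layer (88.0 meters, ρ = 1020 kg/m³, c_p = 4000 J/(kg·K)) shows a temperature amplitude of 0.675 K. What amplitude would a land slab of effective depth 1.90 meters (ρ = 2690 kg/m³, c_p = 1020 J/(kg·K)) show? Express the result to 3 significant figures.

C_ocean = 3.59×10^8 J/(m²·K); C_land = 5.21×10^6 J/(m²·K).
A ∝ 1/C ⇒ A_land = A_ocean × C_ocean/C_land = 0.675 × 68.9 = 46.5 K.

46.5 K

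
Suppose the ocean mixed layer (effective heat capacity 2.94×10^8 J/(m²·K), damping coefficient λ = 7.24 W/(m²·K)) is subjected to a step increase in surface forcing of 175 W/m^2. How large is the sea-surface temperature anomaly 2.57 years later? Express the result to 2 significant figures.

Areal heat capacity C = 2.94×10^8 J/(m²·K) (given).
τ = C / λ = 2.94×10^8 / 7.24 = 4.06×10^7 s.
Equilibrium anomaly ΔT_eq = F / λ = 175 / 7.24 = 24.2 K.
t = 2.57 years = 8.11×10^7 s, so t/τ = 2.00.
ΔT(t) = ΔT_eq (1 − e^(−t/τ)) = 24.2 × (1 − e^−2.00) = 20.9 K.

21 K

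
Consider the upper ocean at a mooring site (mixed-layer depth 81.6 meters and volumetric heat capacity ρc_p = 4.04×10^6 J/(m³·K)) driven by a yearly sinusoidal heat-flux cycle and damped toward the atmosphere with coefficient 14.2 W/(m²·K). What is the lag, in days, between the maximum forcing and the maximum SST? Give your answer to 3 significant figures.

78.9 days

Areal heat capacity C = ρc_p × D = 4.04×10^6 × 81.6 = 3.30×10^8 J/(m^2 K).
ω = 2π / 3.15×10^7 s = 1.99×10^-7 s⁻¹.
Phase lag φ = arctan(Cω/λ) = arctan(65.7/14.2) = 1.36 rad.
Time lag = φ / ω = 1.36 / 1.99×10^-7 = 6.82×10^6 s = 78.9 days.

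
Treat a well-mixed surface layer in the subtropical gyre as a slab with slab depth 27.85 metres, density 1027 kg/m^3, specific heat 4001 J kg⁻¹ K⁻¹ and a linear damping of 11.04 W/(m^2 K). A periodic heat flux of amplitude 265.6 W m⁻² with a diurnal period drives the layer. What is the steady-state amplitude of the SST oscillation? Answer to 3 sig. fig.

0.0319 K

Areal heat capacity C = ρ c_p D = 1027 × 4001 × 27.85 = 1.14×10^8 J m⁻² K⁻¹.
Angular frequency ω = 2π / T = 2π / 86400 s = 7.27×10^-5 s⁻¹.
√((Cω)² + λ²) = √((8320)² + 11.04²) = 8320 W/(m²·K).
Amplitude A = F₀ / √((Cω)²+λ²) = 265.6 / 8320 = 0.0319 K.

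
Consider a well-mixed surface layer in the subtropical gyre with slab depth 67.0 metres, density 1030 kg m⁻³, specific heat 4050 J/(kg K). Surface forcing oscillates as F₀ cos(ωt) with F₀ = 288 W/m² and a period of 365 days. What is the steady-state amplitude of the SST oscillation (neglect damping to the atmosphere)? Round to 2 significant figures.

5.2 K

Areal heat capacity C = ρ c_p D = 1030 × 4050 × 67.0 = 2.79×10^8 J m⁻² K⁻¹.
Angular frequency ω = 2π / T = 2π / 3.15×10^7 s = 1.99×10^-7 s⁻¹.
Cω = 2.79×10^8 × 1.99×10^-7 = 55.7 W/(m²·K).
Amplitude A = F₀ / (Cω) = 288 / 55.7 = 5.17 K.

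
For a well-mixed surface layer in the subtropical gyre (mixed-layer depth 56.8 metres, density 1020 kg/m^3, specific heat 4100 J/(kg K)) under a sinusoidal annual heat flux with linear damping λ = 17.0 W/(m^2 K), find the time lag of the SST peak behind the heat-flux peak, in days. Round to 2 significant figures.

71 days

Areal heat capacity C = ρ c_p D = 1020 × 4100 × 56.8 = 2.38×10^8 J/(m^2 K).
ω = 2π / 3.15×10^7 s = 1.99×10^-7 s⁻¹.
Phase lag φ = arctan(Cω/λ) = arctan(47.3/17.0) = 1.23 rad.
Time lag = φ / ω = 1.23 / 1.99×10^-7 = 6.15×10^6 s = 71.2 days.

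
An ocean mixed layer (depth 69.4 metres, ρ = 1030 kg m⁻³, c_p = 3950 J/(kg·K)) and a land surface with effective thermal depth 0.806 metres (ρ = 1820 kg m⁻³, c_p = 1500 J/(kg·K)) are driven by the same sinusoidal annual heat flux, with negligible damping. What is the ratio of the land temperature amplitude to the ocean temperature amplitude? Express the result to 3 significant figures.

128

C_ocean = 1030 × 3950 × 69.4 = 2.82×10^8 J/(m²·K).
C_land = 1820 × 1500 × 0.806 = 2.20×10^6 J/(m²·K).
Undamped amplitude ∝ 1/C, so A_land/A_ocean = C_ocean/C_land = 128.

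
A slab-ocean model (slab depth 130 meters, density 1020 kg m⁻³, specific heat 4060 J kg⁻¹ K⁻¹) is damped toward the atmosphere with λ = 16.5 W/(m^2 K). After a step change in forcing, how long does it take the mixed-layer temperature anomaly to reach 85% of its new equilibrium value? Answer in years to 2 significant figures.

2.0 years

Areal heat capacity C = ρ c_p D = 1020 × 4060 × 130 = 5.38×10^8 J/(m^2 K).
τ = C / λ = 5.38×10^8 / 16.5 = 3.26×10^7 s.
Fraction reached: 1 − e^(−t/τ) = 0.85 ⇒ t = −τ ln(1 − 0.85) = τ × 1.90.
t = 6.19×10^7 s = 1.96 years.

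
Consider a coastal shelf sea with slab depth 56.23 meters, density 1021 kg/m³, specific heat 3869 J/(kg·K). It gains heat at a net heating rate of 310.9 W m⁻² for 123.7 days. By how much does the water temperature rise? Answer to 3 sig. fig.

Areal heat capacity C = ρ c_p D = 1021 × 3869 × 56.23 = 2.22×10^8 J/(m²·K).
Net heat input Q = F Δt = 310.9 × (123.7 days × 86400 s/day) = 3.32×10^9 J/m².
ΔT = Q / C = 3.32×10^9 / 2.22×10^8 = 15.0 K.

15.0 K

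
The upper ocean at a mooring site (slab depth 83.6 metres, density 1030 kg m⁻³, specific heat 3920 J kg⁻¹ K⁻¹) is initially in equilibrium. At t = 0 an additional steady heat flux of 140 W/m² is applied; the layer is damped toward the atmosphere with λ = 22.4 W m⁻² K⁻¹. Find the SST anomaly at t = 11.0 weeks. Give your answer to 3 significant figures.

2.23 K

Areal heat capacity C = ρ c_p D = 1030 × 3920 × 83.6 = 3.38×10^8 J/(m²·K).
τ = C / λ = 3.38×10^8 / 22.4 = 1.51×10^7 s.
Equilibrium anomaly ΔT_eq = F / λ = 140 / 22.4 = 6.25 K.
t = 11.0 weeks = 6.65×10^6 s, so t/τ = 0.441.
ΔT(t) = ΔT_eq (1 − e^(−t/τ)) = 6.25 × (1 − e^−0.441) = 2.23 K.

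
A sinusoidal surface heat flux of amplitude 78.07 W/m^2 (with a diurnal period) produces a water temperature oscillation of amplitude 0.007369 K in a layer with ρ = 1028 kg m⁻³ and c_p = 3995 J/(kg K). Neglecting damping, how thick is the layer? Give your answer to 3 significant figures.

ω = 2π / 86400 s = 7.27×10^-5 s⁻¹.
Required C = F₀ / (A ω) = 78.07 / (0.007369 × 7.27×10^-5) = 1.46×10^8 J/(m²·K).
D = C / (ρ c_p) = 1.46×10^8 / (1028 × 3995) = 35.5 m.

35.5 m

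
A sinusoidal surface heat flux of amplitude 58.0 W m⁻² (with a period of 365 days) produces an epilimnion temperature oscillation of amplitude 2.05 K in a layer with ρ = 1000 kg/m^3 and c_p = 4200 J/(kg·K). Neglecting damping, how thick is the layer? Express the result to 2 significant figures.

34 m

ω = 2π / 3.15×10^7 s = 1.99×10^-7 s⁻¹.
Required C = F₀ / (A ω) = 58.0 / (2.05 × 1.99×10^-7) = 1.42×10^8 J/(m²·K).
D = C / (ρ c_p) = 1.42×10^8 / (1000 × 4200) = 33.8 m.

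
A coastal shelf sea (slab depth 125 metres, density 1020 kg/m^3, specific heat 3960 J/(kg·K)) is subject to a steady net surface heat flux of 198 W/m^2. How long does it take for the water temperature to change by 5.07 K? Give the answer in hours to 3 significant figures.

3590 hours

Areal heat capacity C = ρ c_p D = 1020 × 3960 × 125 = 5.05×10^8 J/(m²·K).
Time required: Δt = C ΔT / F = 5.05×10^8 × 5.07 / 198 = 1.29×10^7 s.
In hours: 1.29×10^7 s / (3600 s/hour) = 3590 hours.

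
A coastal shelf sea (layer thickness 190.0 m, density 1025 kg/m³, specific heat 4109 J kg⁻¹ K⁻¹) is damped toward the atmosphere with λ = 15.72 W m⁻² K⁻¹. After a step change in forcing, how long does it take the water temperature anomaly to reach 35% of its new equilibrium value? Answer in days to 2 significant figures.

250 days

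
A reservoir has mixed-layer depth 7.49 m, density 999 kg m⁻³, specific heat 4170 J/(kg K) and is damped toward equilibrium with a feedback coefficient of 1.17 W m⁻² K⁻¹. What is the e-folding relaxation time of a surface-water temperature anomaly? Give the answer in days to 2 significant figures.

310 days

Areal heat capacity C = ρ c_p D = 999 × 4170 × 7.49 = 3.12×10^7 J/(m²·K).
Relaxation time τ = C / λ = 3.12×10^7 / 1.17 = 2.67×10^7 s.
In days: 2.67×10^7 s / (86400 s/day) = 309 days.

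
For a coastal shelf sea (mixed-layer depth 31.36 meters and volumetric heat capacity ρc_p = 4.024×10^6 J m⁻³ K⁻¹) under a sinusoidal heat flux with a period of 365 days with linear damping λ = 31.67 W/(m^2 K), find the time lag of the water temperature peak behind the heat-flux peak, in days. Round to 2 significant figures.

Areal heat capacity C = ρc_p × D = 4.024×10^6 × 31.36 = 1.26×10^8 J m⁻² K⁻¹.
ω = 2π / 3.15×10^7 s = 1.99×10^-7 s⁻¹.
Phase lag φ = arctan(Cω/λ) = arctan(25.1/31.67) = 0.671 rad.
Time lag = φ / ω = 0.671 / 1.99×10^-7 = 3.37×10^6 s = 39.0 days.

39 days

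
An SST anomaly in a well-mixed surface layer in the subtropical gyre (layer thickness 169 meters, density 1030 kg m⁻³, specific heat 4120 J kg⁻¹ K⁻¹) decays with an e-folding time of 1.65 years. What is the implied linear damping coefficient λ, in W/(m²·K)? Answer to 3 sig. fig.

Areal heat capacity C = ρ c_p D = 1030 × 4120 × 169 = 7.17×10^8 J/(m²·K).
τ = 1.65 years = 5.21×10^7 s.
λ = C / τ = 7.17×10^8 / 5.21×10^7 = 13.8 W/(m²·K).

13.8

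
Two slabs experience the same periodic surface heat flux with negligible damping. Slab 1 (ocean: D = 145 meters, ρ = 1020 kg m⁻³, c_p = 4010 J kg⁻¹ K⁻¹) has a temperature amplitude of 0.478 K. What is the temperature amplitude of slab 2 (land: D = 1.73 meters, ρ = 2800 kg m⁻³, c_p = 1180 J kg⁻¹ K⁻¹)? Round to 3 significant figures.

C_ocean = 5.93×10^8 J/(m²·K); C_land = 5.72×10^6 J/(m²·K).
A ∝ 1/C ⇒ A_land = A_ocean × C_ocean/C_land = 0.478 × 104 = 49.6 K.

49.6 K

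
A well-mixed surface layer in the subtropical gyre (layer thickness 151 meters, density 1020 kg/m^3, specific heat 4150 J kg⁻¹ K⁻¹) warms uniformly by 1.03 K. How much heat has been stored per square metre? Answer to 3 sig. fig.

6.58×10^8

Areal heat capacity C = ρ c_p D = 1020 × 4150 × 151 = 6.39×10^8 J m⁻² K⁻¹.
ΔQ = C ΔT = 6.39×10^8 × 1.03 = 6.58×10^8 J/m².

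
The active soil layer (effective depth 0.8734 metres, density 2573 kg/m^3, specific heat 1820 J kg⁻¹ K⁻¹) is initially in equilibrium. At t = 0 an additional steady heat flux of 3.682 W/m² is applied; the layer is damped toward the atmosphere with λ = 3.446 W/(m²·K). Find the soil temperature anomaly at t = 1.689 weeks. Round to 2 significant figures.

0.62 K

Areal heat capacity C = ρ c_p D = 2573 × 1820 × 0.8734 = 4.09×10^6 J m⁻² K⁻¹.
τ = C / λ = 4.09×10^6 / 3.446 = 1.19×10^6 s.
Equilibrium anomaly ΔT_eq = F / λ = 3.682 / 3.446 = 1.07 K.
t = 1.689 weeks = 1.02×10^6 s, so t/τ = 0.861.
ΔT(t) = ΔT_eq (1 − e^(−t/τ)) = 1.07 × (1 − e^−0.861) = 0.617 K.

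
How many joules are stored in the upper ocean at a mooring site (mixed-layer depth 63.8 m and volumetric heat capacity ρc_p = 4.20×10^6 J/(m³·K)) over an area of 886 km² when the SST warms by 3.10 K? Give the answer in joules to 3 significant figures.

Areal heat capacity C = ρc_p × D = 4.20×10^6 × 63.8 = 2.68×10^8 J/(m²·K).
Heat per unit area: q = C ΔT = 2.68×10^8 × 3.10 = 8.31×10^8 J/m².
Total heat: Q = q × A = 8.31×10^8 × (886 × 10⁶ m²) = 7.36×10^17 J.

7.36×10^17 J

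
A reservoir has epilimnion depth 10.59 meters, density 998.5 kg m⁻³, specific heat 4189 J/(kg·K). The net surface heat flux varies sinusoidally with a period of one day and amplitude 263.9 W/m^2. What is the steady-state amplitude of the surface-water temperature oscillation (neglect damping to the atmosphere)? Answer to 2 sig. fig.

0.082 K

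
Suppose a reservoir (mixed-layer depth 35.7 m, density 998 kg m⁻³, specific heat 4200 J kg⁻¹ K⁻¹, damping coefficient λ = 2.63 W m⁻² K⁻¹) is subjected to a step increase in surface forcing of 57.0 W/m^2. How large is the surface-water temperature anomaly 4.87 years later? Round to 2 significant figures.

20 K

Areal heat capacity C = ρ c_p D = 998 × 4200 × 35.7 = 1.50×10^8 J/(m²·K).
τ = C / λ = 1.50×10^8 / 2.63 = 5.69×10^7 s.
Equilibrium anomaly ΔT_eq = F / λ = 57.0 / 2.63 = 21.7 K.
t = 4.87 years = 1.54×10^8 s, so t/τ = 2.70.
ΔT(t) = ΔT_eq (1 − e^(−t/τ)) = 21.7 × (1 − e^−2.70) = 20.2 K.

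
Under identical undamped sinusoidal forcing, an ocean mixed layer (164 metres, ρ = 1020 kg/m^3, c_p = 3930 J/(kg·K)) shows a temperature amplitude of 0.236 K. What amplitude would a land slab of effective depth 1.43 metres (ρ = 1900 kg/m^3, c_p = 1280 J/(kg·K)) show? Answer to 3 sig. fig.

C_ocean = 6.57×10^8 J/(m²·K); C_land = 3.48×10^6 J/(m²·K).
A ∝ 1/C ⇒ A_land = A_ocean × C_ocean/C_land = 0.236 × 189 = 44.6 K.

44.6 K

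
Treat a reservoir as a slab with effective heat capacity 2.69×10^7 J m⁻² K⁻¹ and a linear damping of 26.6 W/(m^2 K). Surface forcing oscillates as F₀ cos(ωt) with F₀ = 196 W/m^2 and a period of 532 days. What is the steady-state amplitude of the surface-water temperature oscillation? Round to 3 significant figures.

Areal heat capacity C = 2.69×10^7 J m⁻² K⁻¹ (given).
Angular frequency ω = 2π / T = 2π / 4.60×10^7 s = 1.37×10^-7 s⁻¹.
√((Cω)² + λ²) = √((3.68)² + 26.6²) = 26.9 W/(m²·K).
Amplitude A = F₀ / √((Cω)²+λ²) = 196 / 26.9 = 7.30 K.

7.30 K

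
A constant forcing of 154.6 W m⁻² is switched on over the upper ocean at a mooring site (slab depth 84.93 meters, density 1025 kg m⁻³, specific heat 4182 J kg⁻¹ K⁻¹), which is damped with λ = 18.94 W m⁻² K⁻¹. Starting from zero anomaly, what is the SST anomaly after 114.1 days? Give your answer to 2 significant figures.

3.3 K

Areal heat capacity C = ρ c_p D = 1025 × 4182 × 84.93 = 3.64×10^8 J/(m^2 K).
τ = C / λ = 3.64×10^8 / 18.94 = 1.92×10^7 s.
Equilibrium anomaly ΔT_eq = F / λ = 154.6 / 18.94 = 8.16 K.
t = 114.1 days = 9.86×10^6 s, so t/τ = 0.513.
ΔT(t) = ΔT_eq (1 − e^(−t/τ)) = 8.16 × (1 − e^−0.513) = 3.28 K.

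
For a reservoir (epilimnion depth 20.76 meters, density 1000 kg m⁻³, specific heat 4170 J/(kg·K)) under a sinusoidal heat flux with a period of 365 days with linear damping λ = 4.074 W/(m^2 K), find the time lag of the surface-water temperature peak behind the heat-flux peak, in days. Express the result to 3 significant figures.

77.8 days

Areal heat capacity C = ρ c_p D = 1000 × 4170 × 20.76 = 8.66×10^7 J/(m^2 K).
ω = 2π / 3.15×10^7 s = 1.99×10^-7 s⁻¹.
Phase lag φ = arctan(Cω/λ) = arctan(17.2/4.074) = 1.34 rad.
Time lag = φ / ω = 1.34 / 1.99×10^-7 = 6.72×10^6 s = 77.8 days.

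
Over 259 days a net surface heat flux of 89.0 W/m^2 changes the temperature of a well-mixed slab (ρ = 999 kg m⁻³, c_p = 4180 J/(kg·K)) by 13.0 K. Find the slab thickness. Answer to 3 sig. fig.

36.7 m

Heat input Q = F Δt = 89.0 × 2.24×10^7 s = 1.99×10^9 J/m².
Required areal heat capacity C = Q / ΔT = 1.53×10^8 J/(m²·K).
Depth D = C / (ρ c_p) = 1.53×10^8 / (999 × 4180) = 36.7 m.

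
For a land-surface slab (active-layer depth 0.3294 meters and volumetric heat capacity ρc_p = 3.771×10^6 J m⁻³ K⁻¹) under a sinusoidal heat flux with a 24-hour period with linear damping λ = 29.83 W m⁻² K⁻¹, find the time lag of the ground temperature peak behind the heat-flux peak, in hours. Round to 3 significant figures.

4.78 hours

Areal heat capacity C = ρc_p × D = 3.771×10^6 × 0.3294 = 1.24×10^6 J/(m²·K).
ω = 2π / 86400 s = 7.27×10^-5 s⁻¹.
Phase lag φ = arctan(Cω/λ) = arctan(90.3/29.83) = 1.25 rad.
Time lag = φ / ω = 1.25 / 7.27×10^-5 = 17200 s = 4.78 hours.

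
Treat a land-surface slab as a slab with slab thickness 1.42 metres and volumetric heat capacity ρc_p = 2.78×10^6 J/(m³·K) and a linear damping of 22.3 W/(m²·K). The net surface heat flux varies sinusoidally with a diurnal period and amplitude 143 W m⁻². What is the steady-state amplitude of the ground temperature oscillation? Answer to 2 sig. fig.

Areal heat capacity C = ρc_p × D = 2.78×10^6 × 1.42 = 3.95×10^6 J/(m^2 K).
Angular frequency ω = 2π / T = 2π / 86400 s = 7.27×10^-5 s⁻¹.
√((Cω)² + λ²) = √((287)² + 22.3²) = 288 W/(m²·K).
Amplitude A = F₀ / √((Cω)²+λ²) = 143 / 288 = 0.497 K.

0.50 K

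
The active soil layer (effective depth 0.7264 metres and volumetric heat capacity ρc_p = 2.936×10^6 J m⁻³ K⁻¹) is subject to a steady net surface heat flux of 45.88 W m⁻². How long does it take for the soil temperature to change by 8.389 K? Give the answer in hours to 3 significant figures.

108 hours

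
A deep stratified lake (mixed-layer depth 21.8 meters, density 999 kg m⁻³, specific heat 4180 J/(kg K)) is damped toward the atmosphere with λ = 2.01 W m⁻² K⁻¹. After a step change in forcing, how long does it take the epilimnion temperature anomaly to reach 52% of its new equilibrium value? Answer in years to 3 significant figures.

Areal heat capacity C = ρ c_p D = 999 × 4180 × 21.8 = 9.10×10^7 J m⁻² K⁻¹.
τ = C / λ = 9.10×10^7 / 2.01 = 4.53×10^7 s.
Fraction reached: 1 − e^(−t/τ) = 0.52 ⇒ t = −τ ln(1 − 0.52) = τ × 0.734.
t = 3.32×10^7 s = 1.05 years.

1.05 years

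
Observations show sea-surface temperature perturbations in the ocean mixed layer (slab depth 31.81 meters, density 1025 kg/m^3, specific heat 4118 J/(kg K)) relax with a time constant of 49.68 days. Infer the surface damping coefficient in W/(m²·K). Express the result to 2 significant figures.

31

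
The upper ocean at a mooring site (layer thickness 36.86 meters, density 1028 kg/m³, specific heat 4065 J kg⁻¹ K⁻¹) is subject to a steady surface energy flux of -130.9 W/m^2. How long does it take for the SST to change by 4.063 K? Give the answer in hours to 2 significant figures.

Areal heat capacity C = ρ c_p D = 1028 × 4065 × 36.86 = 1.54×10^8 J/(m²·K).
Time required: Δt = C ΔT / F = 1.54×10^8 × -4.063 / -130.9 = 4.78×10^6 s.
In hours: 4.78×10^6 s / (3600 s/hour) = 1330 hours.

1300 hours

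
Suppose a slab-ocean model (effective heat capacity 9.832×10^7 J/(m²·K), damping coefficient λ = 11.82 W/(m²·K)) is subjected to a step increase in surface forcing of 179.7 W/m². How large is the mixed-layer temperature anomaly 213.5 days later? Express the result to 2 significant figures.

14 K

Areal heat capacity C = 9.832×10^7 J/(m²·K) (given).
τ = C / λ = 9.83×10^7 / 11.82 = 8.32×10^6 s.
Equilibrium anomaly ΔT_eq = F / λ = 179.7 / 11.82 = 15.2 K.
t = 213.5 days = 1.84×10^7 s, so t/τ = 2.22.
ΔT(t) = ΔT_eq (1 − e^(−t/τ)) = 15.2 × (1 − e^−2.22) = 13.5 K.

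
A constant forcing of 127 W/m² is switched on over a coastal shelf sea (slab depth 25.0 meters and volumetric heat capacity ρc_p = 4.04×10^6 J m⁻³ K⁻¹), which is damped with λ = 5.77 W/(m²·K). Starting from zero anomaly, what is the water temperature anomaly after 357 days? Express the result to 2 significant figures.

18 K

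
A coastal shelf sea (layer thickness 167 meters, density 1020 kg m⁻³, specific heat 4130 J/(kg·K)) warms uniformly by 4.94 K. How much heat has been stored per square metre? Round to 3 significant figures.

Areal heat capacity C = ρ c_p D = 1020 × 4130 × 167 = 7.04×10^8 J/(m²·K).
ΔQ = C ΔT = 7.04×10^8 × 4.94 = 3.48×10^9 J/m².

3.48×10^9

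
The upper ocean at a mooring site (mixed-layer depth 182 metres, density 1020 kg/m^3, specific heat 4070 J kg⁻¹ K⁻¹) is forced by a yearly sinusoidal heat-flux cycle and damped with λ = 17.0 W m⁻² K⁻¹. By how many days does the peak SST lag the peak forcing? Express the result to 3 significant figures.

84.7 days

Areal heat capacity C = ρ c_p D = 1020 × 4070 × 182 = 7.56×10^8 J/(m^2 K).
ω = 2π / 3.15×10^7 s = 1.99×10^-7 s⁻¹.
Phase lag φ = arctan(Cω/λ) = arctan(151/17.0) = 1.46 rad.
Time lag = φ / ω = 1.46 / 1.99×10^-7 = 7.32×10^6 s = 84.7 days.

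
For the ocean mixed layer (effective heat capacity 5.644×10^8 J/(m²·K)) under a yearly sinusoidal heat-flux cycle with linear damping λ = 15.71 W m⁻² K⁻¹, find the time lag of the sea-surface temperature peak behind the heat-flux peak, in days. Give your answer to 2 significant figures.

83 days

Areal heat capacity C = 5.644×10^8 J/(m²·K) (given).
ω = 2π / 3.15×10^7 s = 1.99×10^-7 s⁻¹.
Phase lag φ = arctan(Cω/λ) = arctan(112/15.71) = 1.43 rad.
Time lag = φ / ω = 1.43 / 1.99×10^-7 = 7.19×10^6 s = 83.2 days.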